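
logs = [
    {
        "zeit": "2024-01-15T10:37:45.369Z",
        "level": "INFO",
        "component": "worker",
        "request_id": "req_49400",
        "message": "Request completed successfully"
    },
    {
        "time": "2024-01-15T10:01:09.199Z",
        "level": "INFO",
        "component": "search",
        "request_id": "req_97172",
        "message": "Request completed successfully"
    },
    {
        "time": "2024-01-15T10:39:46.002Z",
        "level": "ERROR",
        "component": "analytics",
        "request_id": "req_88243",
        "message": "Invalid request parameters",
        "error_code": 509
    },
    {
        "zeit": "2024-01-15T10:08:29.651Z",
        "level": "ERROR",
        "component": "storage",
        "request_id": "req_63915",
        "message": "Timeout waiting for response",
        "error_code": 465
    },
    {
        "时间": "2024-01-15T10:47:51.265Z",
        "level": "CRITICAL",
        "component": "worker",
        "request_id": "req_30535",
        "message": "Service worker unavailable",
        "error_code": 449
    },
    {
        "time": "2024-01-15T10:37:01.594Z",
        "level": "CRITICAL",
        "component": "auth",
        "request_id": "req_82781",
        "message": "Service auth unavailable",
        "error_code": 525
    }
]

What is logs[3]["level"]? "ERROR"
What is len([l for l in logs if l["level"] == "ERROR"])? 2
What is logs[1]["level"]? "INFO"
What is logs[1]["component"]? "search"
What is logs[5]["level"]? "CRITICAL"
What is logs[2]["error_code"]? 509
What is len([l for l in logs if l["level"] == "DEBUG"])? 0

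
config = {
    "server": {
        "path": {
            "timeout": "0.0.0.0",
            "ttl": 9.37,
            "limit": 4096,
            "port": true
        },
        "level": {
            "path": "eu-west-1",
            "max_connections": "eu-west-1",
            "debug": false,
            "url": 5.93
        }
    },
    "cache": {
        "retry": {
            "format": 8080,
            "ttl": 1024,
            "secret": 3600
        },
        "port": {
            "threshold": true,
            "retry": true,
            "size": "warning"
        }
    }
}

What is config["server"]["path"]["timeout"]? "0.0.0.0"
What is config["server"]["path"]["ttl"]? 9.37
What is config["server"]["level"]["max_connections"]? "eu-west-1"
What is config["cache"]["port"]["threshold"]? True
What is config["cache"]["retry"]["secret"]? 3600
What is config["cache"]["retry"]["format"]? 8080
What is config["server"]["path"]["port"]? True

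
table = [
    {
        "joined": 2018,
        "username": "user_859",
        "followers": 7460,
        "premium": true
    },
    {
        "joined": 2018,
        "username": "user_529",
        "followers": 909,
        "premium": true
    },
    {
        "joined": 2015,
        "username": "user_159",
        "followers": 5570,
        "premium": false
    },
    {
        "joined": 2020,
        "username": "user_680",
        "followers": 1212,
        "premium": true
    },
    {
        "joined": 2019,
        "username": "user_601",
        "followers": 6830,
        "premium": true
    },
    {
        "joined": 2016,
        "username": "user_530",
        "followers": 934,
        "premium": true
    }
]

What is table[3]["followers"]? 1212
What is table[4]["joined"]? 2019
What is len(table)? 6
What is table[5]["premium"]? True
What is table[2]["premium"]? False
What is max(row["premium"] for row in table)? True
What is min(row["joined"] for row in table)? 2015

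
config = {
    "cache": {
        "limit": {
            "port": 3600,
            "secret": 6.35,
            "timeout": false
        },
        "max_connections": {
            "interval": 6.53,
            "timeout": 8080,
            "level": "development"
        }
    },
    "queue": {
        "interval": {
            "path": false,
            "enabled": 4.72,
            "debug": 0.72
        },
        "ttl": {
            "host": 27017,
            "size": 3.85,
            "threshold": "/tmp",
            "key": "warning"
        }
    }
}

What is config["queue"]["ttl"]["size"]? 3.85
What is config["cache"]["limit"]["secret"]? 6.35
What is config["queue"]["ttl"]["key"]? "warning"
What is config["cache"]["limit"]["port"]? 3600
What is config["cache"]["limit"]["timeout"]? False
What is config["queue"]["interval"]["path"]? False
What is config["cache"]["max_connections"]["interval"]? 6.53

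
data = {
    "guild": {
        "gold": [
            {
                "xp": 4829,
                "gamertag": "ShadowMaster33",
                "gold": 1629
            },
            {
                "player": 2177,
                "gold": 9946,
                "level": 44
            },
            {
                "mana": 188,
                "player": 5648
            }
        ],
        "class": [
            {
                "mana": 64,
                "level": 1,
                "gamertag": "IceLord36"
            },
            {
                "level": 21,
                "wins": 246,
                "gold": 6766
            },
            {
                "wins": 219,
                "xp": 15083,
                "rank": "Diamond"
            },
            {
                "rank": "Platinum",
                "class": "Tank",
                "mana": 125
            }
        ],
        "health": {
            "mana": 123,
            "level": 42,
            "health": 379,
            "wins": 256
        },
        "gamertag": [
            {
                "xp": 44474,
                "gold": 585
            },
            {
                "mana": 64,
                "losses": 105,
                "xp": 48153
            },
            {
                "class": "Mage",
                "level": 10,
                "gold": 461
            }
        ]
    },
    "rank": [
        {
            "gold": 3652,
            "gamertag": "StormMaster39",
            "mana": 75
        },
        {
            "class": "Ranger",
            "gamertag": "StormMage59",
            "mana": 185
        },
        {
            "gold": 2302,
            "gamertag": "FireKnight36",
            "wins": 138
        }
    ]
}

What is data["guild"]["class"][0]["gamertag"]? "IceLord36"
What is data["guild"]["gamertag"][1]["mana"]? 64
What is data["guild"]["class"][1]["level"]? 21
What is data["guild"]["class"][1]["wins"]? 246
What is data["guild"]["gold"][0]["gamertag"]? "ShadowMaster33"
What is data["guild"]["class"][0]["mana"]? 64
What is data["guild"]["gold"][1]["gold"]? 9946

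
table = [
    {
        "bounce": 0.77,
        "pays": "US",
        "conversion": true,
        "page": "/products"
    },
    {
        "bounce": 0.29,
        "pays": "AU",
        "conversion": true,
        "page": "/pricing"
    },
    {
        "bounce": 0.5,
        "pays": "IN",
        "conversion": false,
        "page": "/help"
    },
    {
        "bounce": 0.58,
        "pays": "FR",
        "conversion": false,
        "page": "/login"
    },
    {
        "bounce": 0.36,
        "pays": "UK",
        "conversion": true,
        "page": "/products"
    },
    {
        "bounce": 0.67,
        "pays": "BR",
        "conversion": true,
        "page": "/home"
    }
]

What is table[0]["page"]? "/products"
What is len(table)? 6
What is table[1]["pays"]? "AU"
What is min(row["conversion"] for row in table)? False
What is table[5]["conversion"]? True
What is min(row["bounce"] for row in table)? 0.29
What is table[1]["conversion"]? True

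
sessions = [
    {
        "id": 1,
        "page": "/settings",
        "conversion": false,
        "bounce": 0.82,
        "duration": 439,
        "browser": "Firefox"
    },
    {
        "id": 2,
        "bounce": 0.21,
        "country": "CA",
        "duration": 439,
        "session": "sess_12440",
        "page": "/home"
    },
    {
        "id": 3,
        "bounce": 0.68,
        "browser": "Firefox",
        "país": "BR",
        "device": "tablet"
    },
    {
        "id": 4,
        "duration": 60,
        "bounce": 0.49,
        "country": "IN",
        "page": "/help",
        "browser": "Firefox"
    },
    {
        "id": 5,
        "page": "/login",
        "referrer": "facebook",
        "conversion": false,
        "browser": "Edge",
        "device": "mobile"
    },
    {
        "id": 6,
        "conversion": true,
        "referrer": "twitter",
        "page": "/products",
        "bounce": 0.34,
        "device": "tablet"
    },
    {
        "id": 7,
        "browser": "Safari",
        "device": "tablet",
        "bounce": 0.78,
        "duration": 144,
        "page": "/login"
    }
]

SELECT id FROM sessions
[1, 2, 3, 4, 5, 6, 7]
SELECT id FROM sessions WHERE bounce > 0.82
[]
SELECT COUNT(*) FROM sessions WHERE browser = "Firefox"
3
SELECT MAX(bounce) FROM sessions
0.82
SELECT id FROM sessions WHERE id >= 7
[7]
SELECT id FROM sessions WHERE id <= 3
[1, 2, 3]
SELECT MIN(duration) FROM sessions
60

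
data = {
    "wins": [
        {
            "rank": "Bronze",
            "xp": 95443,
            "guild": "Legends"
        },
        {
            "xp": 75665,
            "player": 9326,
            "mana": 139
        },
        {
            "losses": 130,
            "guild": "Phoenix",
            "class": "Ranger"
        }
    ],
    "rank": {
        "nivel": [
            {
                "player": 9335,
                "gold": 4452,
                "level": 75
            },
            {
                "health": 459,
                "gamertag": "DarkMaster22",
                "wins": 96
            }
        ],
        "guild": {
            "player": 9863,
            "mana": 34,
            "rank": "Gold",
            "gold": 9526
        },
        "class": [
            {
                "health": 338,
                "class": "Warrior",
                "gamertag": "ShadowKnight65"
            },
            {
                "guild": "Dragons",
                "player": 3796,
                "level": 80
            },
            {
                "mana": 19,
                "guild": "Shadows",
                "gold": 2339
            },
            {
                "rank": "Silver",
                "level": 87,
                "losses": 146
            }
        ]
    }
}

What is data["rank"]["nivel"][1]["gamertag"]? "DarkMaster22"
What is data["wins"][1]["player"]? 9326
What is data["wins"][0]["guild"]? "Legends"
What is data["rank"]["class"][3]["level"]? 87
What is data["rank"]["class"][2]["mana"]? 19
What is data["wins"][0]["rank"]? "Bronze"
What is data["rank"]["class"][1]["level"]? 80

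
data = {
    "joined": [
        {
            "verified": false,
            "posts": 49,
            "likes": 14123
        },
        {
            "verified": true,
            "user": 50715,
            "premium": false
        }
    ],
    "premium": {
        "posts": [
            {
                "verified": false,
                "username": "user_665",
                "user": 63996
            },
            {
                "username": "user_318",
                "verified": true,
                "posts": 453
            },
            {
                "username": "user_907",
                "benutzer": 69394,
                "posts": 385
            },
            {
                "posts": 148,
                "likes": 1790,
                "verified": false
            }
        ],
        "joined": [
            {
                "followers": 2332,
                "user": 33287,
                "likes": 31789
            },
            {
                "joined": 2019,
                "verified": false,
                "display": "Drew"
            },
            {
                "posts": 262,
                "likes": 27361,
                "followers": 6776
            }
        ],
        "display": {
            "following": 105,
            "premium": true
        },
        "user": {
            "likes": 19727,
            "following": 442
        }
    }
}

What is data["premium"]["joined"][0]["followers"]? 2332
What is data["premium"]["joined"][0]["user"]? 33287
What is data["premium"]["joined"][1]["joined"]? 2019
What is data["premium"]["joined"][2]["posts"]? 262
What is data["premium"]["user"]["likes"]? 19727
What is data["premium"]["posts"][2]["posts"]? 385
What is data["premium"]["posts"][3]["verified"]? False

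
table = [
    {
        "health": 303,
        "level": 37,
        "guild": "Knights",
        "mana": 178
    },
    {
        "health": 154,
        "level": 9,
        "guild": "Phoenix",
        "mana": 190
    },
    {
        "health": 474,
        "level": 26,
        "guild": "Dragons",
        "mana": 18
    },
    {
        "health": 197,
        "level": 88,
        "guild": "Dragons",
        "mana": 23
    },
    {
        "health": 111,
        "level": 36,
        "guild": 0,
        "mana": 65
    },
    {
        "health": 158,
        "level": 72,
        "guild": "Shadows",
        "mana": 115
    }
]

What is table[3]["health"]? 197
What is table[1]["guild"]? "Phoenix"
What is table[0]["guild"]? "Knights"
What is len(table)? 6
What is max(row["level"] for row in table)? 88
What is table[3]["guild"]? "Dragons"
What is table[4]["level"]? 36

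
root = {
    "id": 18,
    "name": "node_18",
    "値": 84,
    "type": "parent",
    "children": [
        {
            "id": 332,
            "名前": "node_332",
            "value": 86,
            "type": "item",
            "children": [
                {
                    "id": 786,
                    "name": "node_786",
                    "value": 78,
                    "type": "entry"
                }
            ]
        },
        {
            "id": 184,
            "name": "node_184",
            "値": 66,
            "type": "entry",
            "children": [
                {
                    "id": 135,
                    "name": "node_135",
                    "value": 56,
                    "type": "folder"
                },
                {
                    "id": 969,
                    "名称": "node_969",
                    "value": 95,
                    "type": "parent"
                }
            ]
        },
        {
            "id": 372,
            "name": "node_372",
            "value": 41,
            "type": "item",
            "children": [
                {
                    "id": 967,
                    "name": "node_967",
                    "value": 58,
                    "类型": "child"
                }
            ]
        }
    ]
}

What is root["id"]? 18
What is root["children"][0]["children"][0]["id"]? 786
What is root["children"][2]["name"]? "node_372"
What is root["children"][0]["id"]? 332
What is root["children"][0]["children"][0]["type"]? "entry"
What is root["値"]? 84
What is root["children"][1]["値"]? 66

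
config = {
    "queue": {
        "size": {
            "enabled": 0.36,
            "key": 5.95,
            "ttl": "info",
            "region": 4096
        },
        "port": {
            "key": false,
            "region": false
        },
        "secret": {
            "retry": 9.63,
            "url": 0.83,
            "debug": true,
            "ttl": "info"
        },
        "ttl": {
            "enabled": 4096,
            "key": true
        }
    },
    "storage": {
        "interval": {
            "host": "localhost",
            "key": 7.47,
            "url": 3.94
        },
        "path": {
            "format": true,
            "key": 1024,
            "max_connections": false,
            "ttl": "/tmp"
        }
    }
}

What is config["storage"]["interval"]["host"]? "localhost"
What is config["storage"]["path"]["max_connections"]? False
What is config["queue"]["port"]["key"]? False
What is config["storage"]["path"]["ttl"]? "/tmp"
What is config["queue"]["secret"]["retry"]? 9.63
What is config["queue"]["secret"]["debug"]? True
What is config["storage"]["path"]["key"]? 1024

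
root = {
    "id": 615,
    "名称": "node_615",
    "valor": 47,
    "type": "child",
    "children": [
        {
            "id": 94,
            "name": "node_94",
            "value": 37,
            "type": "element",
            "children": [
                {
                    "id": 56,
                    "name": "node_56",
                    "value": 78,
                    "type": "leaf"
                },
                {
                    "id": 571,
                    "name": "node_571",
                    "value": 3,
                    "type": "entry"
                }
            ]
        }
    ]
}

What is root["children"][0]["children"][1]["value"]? 3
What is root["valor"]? 47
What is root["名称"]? "node_615"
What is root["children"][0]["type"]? "element"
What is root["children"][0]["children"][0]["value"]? 78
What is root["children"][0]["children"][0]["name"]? "node_56"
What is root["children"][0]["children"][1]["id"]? 571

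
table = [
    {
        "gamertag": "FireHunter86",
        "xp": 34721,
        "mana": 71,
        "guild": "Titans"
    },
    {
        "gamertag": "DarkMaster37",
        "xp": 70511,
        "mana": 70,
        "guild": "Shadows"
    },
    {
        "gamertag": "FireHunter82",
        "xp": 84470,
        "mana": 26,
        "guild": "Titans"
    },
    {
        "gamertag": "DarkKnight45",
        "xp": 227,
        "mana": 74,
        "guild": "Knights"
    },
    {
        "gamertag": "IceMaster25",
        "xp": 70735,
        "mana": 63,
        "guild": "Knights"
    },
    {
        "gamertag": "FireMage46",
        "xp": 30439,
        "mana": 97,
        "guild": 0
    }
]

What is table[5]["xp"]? 30439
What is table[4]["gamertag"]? "IceMaster25"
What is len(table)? 6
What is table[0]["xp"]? 34721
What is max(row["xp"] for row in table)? 84470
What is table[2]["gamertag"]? "FireHunter82"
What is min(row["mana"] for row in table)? 26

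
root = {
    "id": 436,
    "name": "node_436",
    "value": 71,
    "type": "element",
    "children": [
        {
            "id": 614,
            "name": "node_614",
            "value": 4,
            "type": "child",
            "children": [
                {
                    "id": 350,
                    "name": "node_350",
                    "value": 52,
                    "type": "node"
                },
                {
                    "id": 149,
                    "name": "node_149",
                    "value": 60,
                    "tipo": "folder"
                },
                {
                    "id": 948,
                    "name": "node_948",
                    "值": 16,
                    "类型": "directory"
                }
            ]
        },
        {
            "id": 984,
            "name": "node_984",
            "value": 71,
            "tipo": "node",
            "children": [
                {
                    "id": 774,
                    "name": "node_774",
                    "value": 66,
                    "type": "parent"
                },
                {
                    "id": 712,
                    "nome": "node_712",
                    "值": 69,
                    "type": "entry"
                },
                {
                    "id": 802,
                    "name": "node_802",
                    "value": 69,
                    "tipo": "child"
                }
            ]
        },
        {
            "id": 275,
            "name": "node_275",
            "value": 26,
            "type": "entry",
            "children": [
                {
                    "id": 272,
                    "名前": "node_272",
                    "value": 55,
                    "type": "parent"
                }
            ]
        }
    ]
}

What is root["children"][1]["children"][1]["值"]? 69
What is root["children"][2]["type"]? "entry"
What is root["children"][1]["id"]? 984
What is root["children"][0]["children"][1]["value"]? 60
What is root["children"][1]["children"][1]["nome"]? "node_712"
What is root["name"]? "node_436"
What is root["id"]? 436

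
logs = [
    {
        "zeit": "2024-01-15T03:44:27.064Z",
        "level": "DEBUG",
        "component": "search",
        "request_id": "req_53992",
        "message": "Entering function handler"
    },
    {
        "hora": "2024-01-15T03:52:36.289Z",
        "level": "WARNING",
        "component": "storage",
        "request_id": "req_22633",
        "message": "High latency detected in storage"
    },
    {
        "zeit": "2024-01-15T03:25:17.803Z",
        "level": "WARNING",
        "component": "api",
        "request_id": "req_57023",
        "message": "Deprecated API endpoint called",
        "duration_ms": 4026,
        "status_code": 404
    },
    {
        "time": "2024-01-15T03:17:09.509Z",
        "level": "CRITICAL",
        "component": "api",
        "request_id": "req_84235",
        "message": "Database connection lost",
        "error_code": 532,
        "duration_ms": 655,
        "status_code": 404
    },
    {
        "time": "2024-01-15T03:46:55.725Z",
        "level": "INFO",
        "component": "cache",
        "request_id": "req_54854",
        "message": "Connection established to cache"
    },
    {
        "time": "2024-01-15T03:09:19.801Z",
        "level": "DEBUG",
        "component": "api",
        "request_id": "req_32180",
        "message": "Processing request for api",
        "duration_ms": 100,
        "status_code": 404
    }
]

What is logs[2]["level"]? "WARNING"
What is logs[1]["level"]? "WARNING"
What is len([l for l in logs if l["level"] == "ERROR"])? 0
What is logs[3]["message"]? "Database connection lost"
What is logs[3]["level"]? "CRITICAL"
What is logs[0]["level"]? "DEBUG"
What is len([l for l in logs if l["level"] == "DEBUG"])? 2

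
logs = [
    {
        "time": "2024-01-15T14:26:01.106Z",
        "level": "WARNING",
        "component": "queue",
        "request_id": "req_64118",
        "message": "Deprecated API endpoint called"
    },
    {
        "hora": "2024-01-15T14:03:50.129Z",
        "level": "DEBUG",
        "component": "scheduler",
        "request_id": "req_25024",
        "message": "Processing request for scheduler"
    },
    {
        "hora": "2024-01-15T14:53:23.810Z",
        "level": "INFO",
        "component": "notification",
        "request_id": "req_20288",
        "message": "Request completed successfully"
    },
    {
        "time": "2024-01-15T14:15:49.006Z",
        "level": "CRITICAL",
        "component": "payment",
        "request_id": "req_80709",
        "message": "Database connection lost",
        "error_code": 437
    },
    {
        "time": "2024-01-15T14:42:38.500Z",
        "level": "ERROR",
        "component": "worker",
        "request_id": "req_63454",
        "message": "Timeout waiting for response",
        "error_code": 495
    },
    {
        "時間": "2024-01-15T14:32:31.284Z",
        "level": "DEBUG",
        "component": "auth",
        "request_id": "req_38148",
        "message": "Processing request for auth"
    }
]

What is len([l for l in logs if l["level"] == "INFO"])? 1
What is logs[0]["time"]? "2024-01-15T14:26:01.106Z"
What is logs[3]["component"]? "payment"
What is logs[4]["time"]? "2024-01-15T14:42:38.500Z"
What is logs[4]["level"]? "ERROR"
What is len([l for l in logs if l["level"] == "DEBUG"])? 2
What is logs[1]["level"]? "DEBUG"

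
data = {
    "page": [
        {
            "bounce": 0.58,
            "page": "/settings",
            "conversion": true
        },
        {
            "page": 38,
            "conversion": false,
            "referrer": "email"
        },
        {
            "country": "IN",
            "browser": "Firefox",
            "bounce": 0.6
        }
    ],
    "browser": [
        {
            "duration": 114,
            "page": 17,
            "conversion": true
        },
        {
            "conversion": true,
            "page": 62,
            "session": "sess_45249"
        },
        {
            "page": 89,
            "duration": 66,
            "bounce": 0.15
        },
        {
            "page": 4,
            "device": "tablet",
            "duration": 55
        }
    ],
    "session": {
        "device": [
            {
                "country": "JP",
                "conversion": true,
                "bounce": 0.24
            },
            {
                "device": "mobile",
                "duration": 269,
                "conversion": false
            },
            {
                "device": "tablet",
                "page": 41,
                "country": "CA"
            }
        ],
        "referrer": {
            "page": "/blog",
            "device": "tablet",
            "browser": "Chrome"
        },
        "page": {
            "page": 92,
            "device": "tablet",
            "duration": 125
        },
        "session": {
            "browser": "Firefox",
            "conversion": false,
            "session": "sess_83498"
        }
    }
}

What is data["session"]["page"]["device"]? "tablet"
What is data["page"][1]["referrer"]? "email"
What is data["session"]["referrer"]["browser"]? "Chrome"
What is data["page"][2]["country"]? "IN"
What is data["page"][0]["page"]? "/settings"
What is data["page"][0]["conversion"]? True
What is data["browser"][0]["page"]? 17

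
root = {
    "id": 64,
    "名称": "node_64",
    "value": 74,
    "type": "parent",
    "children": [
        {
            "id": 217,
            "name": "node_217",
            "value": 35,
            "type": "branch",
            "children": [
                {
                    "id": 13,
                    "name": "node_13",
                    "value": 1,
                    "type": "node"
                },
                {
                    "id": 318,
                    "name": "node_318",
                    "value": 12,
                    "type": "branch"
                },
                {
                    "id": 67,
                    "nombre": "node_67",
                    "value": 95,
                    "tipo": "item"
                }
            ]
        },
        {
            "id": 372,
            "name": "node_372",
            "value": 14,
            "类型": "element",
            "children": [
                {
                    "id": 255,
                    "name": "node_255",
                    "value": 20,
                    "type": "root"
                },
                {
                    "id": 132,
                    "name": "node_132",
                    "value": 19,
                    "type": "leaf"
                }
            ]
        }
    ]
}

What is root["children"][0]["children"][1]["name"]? "node_318"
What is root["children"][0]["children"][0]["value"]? 1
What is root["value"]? 74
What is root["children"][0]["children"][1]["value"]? 12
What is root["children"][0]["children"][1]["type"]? "branch"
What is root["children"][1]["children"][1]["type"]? "leaf"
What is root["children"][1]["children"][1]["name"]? "node_132"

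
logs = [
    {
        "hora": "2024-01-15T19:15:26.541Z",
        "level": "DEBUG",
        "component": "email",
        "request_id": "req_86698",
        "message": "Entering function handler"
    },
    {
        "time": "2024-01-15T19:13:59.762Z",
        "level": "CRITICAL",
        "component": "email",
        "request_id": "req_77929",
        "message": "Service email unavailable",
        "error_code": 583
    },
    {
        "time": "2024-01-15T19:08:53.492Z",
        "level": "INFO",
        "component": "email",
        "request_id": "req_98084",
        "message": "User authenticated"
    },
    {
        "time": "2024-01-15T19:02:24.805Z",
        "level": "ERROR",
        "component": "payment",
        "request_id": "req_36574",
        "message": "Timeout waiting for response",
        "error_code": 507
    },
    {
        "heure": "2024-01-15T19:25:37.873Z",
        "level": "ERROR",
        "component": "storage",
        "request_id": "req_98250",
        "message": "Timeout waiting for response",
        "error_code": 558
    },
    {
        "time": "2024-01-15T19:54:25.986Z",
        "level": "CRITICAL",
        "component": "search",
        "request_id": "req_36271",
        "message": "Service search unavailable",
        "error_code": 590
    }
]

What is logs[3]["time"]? "2024-01-15T19:02:24.805Z"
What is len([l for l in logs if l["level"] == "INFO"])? 1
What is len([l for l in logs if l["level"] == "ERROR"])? 2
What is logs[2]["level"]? "INFO"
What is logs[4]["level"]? "ERROR"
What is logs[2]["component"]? "email"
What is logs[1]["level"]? "CRITICAL"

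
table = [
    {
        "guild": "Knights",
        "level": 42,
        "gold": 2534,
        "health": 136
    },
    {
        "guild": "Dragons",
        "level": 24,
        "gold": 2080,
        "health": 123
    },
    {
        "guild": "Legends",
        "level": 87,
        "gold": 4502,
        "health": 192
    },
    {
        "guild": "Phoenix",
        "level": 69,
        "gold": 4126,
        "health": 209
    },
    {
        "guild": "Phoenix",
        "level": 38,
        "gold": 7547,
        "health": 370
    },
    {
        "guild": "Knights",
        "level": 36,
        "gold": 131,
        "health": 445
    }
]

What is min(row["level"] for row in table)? 24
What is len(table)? 6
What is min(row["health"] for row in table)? 123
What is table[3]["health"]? 209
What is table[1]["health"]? 123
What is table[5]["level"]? 36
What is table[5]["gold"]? 131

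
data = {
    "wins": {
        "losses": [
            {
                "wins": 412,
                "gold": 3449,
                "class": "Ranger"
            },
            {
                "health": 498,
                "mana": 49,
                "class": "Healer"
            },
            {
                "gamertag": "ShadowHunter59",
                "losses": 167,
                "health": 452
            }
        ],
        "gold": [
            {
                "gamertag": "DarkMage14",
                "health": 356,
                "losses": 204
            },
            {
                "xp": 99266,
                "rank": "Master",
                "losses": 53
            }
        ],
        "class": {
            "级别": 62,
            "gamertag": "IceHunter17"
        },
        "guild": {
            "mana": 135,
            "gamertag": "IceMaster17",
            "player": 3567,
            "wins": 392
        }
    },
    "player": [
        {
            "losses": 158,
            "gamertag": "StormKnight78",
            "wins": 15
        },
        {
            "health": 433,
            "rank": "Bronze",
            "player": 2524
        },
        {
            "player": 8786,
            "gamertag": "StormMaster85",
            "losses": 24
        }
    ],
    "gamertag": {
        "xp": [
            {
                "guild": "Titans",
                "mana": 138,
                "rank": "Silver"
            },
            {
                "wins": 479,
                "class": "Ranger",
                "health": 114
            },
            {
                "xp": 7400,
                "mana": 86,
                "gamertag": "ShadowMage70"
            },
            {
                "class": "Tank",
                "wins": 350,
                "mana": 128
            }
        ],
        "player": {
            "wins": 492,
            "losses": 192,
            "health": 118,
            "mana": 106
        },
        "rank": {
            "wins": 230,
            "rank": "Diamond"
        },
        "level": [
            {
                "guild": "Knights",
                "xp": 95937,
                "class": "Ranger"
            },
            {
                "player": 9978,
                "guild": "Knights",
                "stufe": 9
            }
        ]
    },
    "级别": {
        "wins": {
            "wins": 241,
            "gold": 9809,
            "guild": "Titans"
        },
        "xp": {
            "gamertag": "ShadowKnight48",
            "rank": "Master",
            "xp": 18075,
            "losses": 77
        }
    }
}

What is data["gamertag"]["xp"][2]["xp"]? 7400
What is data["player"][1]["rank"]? "Bronze"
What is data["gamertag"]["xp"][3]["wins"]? 350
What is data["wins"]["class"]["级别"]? 62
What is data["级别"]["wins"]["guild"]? "Titans"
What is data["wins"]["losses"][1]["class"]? "Healer"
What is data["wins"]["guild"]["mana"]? 135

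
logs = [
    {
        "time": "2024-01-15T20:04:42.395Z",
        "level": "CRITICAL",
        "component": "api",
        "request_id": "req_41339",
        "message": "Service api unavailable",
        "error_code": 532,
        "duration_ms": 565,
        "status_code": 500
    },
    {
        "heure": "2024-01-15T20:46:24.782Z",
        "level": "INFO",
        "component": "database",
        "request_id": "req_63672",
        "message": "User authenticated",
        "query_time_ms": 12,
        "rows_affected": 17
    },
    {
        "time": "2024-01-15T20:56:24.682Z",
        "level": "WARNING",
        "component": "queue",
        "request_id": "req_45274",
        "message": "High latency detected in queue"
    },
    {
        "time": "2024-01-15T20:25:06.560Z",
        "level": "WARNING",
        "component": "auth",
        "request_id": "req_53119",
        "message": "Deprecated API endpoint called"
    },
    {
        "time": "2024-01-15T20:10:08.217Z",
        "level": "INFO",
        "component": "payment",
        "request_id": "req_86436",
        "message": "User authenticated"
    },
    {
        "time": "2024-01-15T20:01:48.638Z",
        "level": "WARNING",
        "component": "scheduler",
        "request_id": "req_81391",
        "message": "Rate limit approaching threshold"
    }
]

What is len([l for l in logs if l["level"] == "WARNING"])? 3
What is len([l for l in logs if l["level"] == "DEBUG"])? 0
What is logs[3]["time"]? "2024-01-15T20:25:06.560Z"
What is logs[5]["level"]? "WARNING"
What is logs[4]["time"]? "2024-01-15T20:10:08.217Z"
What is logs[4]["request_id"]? "req_86436"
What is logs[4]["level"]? "INFO"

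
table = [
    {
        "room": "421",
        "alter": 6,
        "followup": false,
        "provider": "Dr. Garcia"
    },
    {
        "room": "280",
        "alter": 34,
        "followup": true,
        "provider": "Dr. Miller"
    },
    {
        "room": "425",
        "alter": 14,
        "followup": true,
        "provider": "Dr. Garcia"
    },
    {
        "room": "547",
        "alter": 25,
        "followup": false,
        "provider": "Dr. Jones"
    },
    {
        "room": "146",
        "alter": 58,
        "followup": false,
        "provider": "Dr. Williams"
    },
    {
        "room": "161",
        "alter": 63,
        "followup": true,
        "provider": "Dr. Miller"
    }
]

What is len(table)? 6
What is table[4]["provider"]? "Dr. Williams"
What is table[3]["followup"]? False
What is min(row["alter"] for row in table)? 6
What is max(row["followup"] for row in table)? True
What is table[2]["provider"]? "Dr. Garcia"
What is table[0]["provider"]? "Dr. Garcia"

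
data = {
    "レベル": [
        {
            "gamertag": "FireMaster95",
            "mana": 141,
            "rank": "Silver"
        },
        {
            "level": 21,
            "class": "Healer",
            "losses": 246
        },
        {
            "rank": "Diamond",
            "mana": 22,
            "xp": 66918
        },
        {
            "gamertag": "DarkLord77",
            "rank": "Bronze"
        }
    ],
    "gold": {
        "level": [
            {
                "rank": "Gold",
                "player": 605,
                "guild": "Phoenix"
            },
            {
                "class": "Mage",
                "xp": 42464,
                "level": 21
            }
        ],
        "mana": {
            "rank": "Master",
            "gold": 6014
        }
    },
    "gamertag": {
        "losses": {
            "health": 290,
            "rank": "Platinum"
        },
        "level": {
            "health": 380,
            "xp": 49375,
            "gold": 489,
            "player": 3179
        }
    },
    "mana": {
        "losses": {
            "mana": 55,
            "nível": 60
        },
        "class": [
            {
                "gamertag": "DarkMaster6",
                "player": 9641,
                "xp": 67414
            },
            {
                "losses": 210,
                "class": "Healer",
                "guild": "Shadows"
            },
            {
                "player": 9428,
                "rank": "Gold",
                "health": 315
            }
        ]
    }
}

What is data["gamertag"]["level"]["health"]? 380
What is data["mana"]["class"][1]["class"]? "Healer"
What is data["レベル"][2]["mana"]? 22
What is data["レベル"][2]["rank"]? "Diamond"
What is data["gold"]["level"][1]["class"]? "Mage"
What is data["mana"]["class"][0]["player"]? 9641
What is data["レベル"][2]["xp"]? 66918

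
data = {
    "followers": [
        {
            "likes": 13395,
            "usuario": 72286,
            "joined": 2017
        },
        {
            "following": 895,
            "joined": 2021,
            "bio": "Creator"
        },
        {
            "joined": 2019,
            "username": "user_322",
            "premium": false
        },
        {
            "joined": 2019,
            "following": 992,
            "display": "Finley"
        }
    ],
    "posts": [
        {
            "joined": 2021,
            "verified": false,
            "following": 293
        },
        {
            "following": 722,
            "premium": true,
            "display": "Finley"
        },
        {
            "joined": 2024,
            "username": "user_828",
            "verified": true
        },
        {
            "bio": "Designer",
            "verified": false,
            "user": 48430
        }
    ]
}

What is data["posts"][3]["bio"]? "Designer"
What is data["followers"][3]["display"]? "Finley"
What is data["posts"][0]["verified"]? False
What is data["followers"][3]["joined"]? 2019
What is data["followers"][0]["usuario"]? 72286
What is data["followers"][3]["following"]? 992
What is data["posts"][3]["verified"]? False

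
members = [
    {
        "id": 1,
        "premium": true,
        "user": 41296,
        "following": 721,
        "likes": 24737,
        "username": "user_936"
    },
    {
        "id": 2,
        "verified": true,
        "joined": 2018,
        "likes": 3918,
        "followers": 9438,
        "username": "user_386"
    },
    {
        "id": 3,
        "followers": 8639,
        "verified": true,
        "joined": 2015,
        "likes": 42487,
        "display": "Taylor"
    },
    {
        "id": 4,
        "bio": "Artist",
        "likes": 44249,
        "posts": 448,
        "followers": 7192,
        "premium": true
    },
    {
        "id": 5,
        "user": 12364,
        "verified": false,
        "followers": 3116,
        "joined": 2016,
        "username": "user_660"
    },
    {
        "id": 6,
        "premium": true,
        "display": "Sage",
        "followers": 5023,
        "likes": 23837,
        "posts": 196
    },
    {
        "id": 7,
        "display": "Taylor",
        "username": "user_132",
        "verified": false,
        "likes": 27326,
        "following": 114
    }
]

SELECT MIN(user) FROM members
12364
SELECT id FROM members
[1, 2, 3, 4, 5, 6, 7]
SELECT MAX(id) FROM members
7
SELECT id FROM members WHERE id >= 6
[6, 7]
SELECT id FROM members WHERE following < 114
[]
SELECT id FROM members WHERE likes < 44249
[1, 2, 3, 6, 7]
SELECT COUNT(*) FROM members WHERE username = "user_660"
1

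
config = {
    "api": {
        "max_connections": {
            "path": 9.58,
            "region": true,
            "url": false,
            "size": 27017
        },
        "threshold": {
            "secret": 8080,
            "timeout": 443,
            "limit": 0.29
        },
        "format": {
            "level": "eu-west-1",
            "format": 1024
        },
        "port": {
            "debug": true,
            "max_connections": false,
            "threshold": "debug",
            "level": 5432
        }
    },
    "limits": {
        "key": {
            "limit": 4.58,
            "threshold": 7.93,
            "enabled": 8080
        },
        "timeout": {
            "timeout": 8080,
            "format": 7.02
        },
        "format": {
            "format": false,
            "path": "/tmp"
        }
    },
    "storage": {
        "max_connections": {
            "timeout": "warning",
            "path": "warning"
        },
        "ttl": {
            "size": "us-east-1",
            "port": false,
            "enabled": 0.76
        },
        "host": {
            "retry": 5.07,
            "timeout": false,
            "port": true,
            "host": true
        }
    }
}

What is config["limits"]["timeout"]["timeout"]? 8080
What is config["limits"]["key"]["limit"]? 4.58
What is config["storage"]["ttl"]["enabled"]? 0.76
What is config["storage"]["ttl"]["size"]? "us-east-1"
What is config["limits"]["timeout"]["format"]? 7.02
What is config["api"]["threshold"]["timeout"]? 443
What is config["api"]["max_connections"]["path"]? 9.58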